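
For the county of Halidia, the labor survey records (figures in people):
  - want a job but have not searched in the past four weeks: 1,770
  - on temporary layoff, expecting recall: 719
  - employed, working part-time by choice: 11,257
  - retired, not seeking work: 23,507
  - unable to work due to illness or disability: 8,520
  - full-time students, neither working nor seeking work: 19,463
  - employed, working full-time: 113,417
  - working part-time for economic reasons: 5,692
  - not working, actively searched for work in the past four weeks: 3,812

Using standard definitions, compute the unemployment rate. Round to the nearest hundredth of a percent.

Unemployment rate ≈ 3.36%.

Employed = 11,257 + 113,417 + 5,692 = 130,366 (anyone who worked, including part-time for economic reasons, counts as employed).
Unemployed = 719 + 3,812 = 4,531 (jobless and actively searching, or on temporary layoff).
Labor force = 130,366 + 4,531 = 134,897.
Unemployment rate = 4,531 / 134,897 = 3.36%.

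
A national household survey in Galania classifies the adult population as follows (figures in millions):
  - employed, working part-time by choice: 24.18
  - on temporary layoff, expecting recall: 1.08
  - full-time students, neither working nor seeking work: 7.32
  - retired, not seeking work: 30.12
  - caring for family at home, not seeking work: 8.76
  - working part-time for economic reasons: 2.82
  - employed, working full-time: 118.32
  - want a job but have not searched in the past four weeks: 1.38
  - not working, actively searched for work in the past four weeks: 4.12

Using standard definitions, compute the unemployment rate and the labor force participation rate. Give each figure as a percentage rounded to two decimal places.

Unemployment rate ≈ 3.45%; labor force participation rate ≈ 75.98%.

Employed = 24.18 + 2.82 + 118.32 = 145.32 million (anyone who worked, including part-time for economic reasons, counts as employed).
Unemployed = 1.08 + 4.12 = 5.20 million (jobless and actively searching, or on temporary layoff).
Labor force = 145.32 + 5.20 = 150.52 million.
Not in labor force = 7.32 + 30.12 + 8.76 + 1.38 = 47.58 million (those not working and not actively searching are outside the labor force — including those who want a job but have given up searching).
Civilian working-age population = 150.52 + 47.58 = 198.10 million.
Unemployment rate = 5.20 / 150.52 = 3.45%.
Labor force participation rate = 150.52 / 198.10 = 75.98%.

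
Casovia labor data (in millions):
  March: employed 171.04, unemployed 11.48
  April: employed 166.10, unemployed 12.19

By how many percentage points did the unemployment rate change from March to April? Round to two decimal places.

The unemployment rate changed by +0.55 percentage points.

March: labor force = 171.04 + 11.48 = 182.52; u = 11.48/182.52 = 6.29%.
April: labor force = 166.10 + 12.19 = 178.29; u = 12.19/178.29 = 6.84%.
Change = 6.84% − 6.29% = +0.55 pp.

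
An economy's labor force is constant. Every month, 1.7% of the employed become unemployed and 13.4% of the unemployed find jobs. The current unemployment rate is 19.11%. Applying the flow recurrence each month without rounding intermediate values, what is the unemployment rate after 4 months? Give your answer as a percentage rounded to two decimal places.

With a fixed labor force, u_{t+1} = u_t + s·(1−u_t) − f·u_t = u_t·(1−s−f) + s.
Here 1−s−f = 0.849 and s = 0.017.
u_1 = 0.191100 × 0.849 + 0.017 = 0.179244.
u_2 = 0.179244 × 0.849 + 0.017 = 0.169178.
u_3 = 0.169178 × 0.849 + 0.017 = 0.160632.
u_4 = 0.160632 × 0.849 + 0.017 = 0.153377.

Unemployment rate after four months ≈ 15.34%.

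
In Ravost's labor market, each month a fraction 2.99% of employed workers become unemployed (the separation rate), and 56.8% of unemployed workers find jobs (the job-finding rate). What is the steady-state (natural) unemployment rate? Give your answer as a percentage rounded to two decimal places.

Steady-state unemployment rate ≈ 5.00%.

At steady state the flows balance: s·E = f·U, so U/(E+U) = s/(s+f).
u* = 2.99 / (2.99 + 56.8) = 2.99 / 59.79 = 5.00%.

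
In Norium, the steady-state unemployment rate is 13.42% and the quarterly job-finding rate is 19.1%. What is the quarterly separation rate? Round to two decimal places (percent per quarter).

Separation rate ≈ 2.96% per quarter.

From u* = s/(s+f): s = u·f/(1−u).
s = 0.1342 × 19.1 / (1 − 0.1342) = 2.5632 / 0.8658 ≈ 2.96% per quarter.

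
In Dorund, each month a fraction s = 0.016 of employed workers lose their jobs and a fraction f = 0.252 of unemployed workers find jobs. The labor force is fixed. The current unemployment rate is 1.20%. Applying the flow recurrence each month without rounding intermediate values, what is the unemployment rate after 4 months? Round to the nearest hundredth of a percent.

Unemployment rate after four months ≈ 4.60%.

With a fixed labor force, u_{t+1} = u_t + s·(1−u_t) − f·u_t = u_t·(1−s−f) + s.
Here 1−s−f = 0.732 and s = 0.016.
u_1 = 0.012000 × 0.732 + 0.016 = 0.024784.
u_2 = 0.024784 × 0.732 + 0.016 = 0.034142.
u_3 = 0.034142 × 0.732 + 0.016 = 0.040992.
u_4 = 0.040992 × 0.732 + 0.016 = 0.046006.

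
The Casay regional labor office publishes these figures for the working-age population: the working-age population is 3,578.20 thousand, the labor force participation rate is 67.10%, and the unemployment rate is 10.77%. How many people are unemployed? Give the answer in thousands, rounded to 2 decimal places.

About 258.58 thousand are unemployed.

Labor force = 0.6710 × 3,578.20 = 2,400.97 thousand.
Unemployed = 0.1077 × 2,400.97 ≈ 258.58 thousand.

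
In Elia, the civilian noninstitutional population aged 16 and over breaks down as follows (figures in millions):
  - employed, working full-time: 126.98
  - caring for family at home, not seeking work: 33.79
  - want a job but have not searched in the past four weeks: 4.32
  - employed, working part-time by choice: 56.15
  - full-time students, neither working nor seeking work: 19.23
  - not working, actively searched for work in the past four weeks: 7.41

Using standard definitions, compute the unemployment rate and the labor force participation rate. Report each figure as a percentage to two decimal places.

Employed = 126.98 + 56.15 = 183.13 million.
Unemployed = 7.41 million.
Labor force = 183.13 + 7.41 = 190.54 million.
Not in labor force = 33.79 + 4.32 + 19.23 = 57.34 million (those not working and not actively searching are outside the labor force — including those who want a job but have given up searching).
Civilian working-age population = 190.54 + 57.34 = 247.88 million.
Unemployment rate = 7.41 / 190.54 = 3.89%.
Labor force participation rate = 190.54 / 247.88 = 76.87%.

Unemployment rate ≈ 3.89%; labor force participation rate ≈ 76.87%.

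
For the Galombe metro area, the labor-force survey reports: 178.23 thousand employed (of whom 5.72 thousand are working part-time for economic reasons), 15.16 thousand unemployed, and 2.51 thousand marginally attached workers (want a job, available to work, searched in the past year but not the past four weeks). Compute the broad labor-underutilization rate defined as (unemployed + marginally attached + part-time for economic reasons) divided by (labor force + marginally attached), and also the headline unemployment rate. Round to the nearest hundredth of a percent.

Broad underutilization rate ≈ 11.94%; headline unemployment rate ≈ 7.84%.

Labor force = 178.23 + 15.16 = 193.39 thousand.
Numerator = 15.16 + 2.51 + 5.72 = 23.39 thousand.
Denominator = 193.39 + 2.51 = 195.90 thousand.
Broad rate = 23.39 / 195.90 = 11.94%.
Headline unemployment rate = 15.16 / 193.39 = 7.84%.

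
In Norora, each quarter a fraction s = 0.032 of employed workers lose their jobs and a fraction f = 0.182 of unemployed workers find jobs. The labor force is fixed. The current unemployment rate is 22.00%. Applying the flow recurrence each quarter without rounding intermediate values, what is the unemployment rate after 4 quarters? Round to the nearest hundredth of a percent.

Unemployment rate after four quarters ≈ 17.64%.

With a fixed labor force, u_{t+1} = u_t + s·(1−u_t) − f·u_t = u_t·(1−s−f) + s.
Here 1−s−f = 0.786 and s = 0.032.
u_1 = 0.220000 × 0.786 + 0.032 = 0.204920.
u_2 = 0.204920 × 0.786 + 0.032 = 0.193067.
u_3 = 0.193067 × 0.786 + 0.032 = 0.183751.
u_4 = 0.183751 × 0.786 + 0.032 = 0.176428.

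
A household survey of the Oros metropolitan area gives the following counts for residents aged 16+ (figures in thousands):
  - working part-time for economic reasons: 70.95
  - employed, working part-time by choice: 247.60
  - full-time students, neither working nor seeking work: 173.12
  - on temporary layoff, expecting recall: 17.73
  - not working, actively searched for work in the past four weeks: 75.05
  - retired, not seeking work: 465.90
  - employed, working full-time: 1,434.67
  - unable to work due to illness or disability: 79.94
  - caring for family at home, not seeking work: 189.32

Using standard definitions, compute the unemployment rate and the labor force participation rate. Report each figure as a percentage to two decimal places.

Unemployment rate ≈ 5.03%; labor force participation rate ≈ 67.02%.

Employed = 70.95 + 247.60 + 1,434.67 = 1,753.22 thousand (anyone who worked, including part-time for economic reasons, counts as employed).
Unemployed = 17.73 + 75.05 = 92.78 thousand (jobless and actively searching, or on temporary layoff).
Labor force = 1,753.22 + 92.78 = 1,846.00 thousand.
Not in labor force = 173.12 + 465.90 + 79.94 + 189.32 = 908.28 thousand (those not working and not actively searching are outside the labor force).
Civilian working-age population = 1,846.00 + 908.28 = 2,754.28 thousand.
Unemployment rate = 92.78 / 1,846.00 = 5.03%.
Labor force participation rate = 1,846.00 / 2,754.28 = 67.02%.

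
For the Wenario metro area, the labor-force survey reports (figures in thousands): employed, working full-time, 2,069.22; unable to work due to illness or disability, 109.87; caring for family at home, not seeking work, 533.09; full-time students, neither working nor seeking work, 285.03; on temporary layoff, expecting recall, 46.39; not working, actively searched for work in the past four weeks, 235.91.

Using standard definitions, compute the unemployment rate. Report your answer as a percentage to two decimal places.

Unemployment rate ≈ 12.01%.

Employed = 2,069.22 thousand.
Unemployed = 46.39 + 235.91 = 282.30 thousand (jobless and actively searching, or on temporary layoff).
Labor force = 2,069.22 + 282.30 = 2,351.52 thousand.
Unemployment rate = 282.30 / 2,351.52 = 12.01%.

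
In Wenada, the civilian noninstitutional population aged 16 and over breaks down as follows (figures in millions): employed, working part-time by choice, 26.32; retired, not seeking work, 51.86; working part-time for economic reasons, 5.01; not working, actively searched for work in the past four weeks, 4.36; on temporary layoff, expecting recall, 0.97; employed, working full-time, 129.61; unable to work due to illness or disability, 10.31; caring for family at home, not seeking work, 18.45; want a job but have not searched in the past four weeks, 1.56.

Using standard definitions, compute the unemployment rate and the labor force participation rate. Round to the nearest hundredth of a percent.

Employed = 26.32 + 5.01 + 129.61 = 160.94 million (anyone who worked, including part-time for economic reasons, counts as employed).
Unemployed = 4.36 + 0.97 = 5.33 million (jobless and actively searching, or on temporary layoff).
Labor force = 160.94 + 5.33 = 166.27 million.
Not in labor force = 51.86 + 10.31 + 18.45 + 1.56 = 82.18 million (those not working and not actively searching are outside the labor force — including those who want a job but have given up searching).
Civilian working-age population = 166.27 + 82.18 = 248.45 million.
Unemployment rate = 5.33 / 166.27 = 3.21%.
Labor force participation rate = 166.27 / 248.45 = 66.92%.

Unemployment rate ≈ 3.21%; labor force participation rate ≈ 66.92%.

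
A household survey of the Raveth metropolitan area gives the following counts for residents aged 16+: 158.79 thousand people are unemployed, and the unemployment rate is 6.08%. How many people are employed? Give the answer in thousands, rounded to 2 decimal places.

Labor force = U / u = 158.79 / 0.0608 ≈ 2,611.68 thousand.
Employed = labor force − unemployed = 2,611.68 − 158.79 = 2,452.89 thousand.

About 2,452.89 thousand are employed.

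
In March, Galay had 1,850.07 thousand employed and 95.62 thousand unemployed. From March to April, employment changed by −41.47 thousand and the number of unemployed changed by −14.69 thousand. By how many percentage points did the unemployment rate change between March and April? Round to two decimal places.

March: labor force = 1,850.07 + 95.62 = 1,945.69; u = 95.62/1,945.69 = 4.91%.
April: labor force = 1,808.60 + 80.93 = 1,889.53; u = 80.93/1,889.53 = 4.28%.
Change = 4.28% − 4.91% = −0.63 pp.

The unemployment rate changed by −0.63 percentage points.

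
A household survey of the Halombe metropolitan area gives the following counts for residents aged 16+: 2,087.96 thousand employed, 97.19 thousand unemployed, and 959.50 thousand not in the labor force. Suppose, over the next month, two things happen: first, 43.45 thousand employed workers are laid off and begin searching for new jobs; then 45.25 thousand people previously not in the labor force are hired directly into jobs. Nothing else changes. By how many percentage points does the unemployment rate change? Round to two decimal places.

The unemployment rate changes by +1.86 percentage points.

Initially, labor force = 2,087.96 + 97.19 = 2,185.15 thousand, so u = 97.19/2,185.15 = 4.45%.
After the first change, employed falls and unemployed rises by 43.45; labor force unchanged → E = 2,044.51, U = 140.64, labor force = 2,185.15 thousand.
After the second change, employed and labor force both rise by 45.25; unemployed unchanged → E = 2,089.76, U = 140.64, labor force = 2,230.40 thousand.
New unemployment rate = 140.64 / 2,230.40 = 6.31%.
Change = 6.31% − 4.45% = +1.86 percentage points.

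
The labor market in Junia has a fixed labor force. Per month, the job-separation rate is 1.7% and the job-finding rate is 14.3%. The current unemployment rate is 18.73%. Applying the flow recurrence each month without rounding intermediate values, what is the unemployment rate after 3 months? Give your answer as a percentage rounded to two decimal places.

Unemployment rate after three months ≈ 15.43%.

With a fixed labor force, u_{t+1} = u_t + s·(1−u_t) − f·u_t = u_t·(1−s−f) + s.
Here 1−s−f = 0.840 and s = 0.017.
u_1 = 0.187300 × 0.840 + 0.017 = 0.174332.
u_2 = 0.174332 × 0.840 + 0.017 = 0.163439.
u_3 = 0.163439 × 0.840 + 0.017 = 0.154289.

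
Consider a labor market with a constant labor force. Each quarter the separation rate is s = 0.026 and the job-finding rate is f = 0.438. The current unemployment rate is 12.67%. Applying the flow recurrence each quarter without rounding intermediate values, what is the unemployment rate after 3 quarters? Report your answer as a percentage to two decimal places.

With a fixed labor force, u_{t+1} = u_t + s·(1−u_t) − f·u_t = u_t·(1−s−f) + s.
Here 1−s−f = 0.536 and s = 0.026.
u_1 = 0.126700 × 0.536 + 0.026 = 0.093911.
u_2 = 0.093911 × 0.536 + 0.026 = 0.076336.
u_3 = 0.076336 × 0.536 + 0.026 = 0.066916.

Unemployment rate after three quarters ≈ 6.69%.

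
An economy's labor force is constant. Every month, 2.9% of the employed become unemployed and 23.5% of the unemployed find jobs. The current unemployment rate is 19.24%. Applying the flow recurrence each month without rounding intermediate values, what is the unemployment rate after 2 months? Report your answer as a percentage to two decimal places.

With a fixed labor force, u_{t+1} = u_t + s·(1−u_t) − f·u_t = u_t·(1−s−f) + s.
Here 1−s−f = 0.736 and s = 0.029.
u_1 = 0.192400 × 0.736 + 0.029 = 0.170606.
u_2 = 0.170606 × 0.736 + 0.029 = 0.154566.

Unemployment rate after two months ≈ 15.46%.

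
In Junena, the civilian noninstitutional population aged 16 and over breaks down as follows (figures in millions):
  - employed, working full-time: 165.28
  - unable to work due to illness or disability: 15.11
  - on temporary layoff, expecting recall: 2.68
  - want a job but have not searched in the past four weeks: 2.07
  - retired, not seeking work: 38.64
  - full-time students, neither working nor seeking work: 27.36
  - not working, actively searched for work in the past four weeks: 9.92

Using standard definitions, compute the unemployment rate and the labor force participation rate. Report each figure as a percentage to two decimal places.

Unemployment rate ≈ 7.08%; labor force participation rate ≈ 68.14%.

Employed = 165.28 million.
Unemployed = 2.68 + 9.92 = 12.60 million (jobless and actively searching, or on temporary layoff).
Labor force = 165.28 + 12.60 = 177.88 million.
Not in labor force = 15.11 + 2.07 + 38.64 + 27.36 = 83.18 million (those not working and not actively searching are outside the labor force — including those who want a job but have given up searching).
Civilian working-age population = 177.88 + 83.18 = 261.06 million.
Unemployment rate = 12.60 / 177.88 = 7.08%.
Labor force participation rate = 177.88 / 261.06 = 68.14%.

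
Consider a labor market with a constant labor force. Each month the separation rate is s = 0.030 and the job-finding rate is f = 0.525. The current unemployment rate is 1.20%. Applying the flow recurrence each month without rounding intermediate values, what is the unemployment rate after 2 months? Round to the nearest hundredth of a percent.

Unemployment rate after two months ≈ 4.57%.

With a fixed labor force, u_{t+1} = u_t + s·(1−u_t) − f·u_t = u_t·(1−s−f) + s.
Here 1−s−f = 0.445 and s = 0.030.
u_1 = 0.012000 × 0.445 + 0.030 = 0.035340.
u_2 = 0.035340 × 0.445 + 0.030 = 0.045726.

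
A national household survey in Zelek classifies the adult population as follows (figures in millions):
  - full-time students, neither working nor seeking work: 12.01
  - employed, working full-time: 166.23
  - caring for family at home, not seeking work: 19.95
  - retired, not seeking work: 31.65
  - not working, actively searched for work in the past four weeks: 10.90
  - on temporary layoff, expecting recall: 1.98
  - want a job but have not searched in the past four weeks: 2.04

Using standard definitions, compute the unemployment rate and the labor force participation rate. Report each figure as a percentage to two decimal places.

Unemployment rate ≈ 7.19%; labor force participation rate ≈ 73.18%.

Employed = 166.23 million.
Unemployed = 10.90 + 1.98 = 12.88 million (jobless and actively searching, or on temporary layoff).
Labor force = 166.23 + 12.88 = 179.11 million.
Not in labor force = 12.01 + 19.95 + 31.65 + 2.04 = 65.65 million (those not working and not actively searching are outside the labor force — including those who want a job but have given up searching).
Civilian working-age population = 179.11 + 65.65 = 244.76 million.
Unemployment rate = 12.88 / 179.11 = 7.19%.
Labor force participation rate = 179.11 / 244.76 = 73.18%.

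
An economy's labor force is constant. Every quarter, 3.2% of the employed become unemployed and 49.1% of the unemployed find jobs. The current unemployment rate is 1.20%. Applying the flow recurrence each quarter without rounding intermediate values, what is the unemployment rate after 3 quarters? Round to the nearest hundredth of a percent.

Unemployment rate after three quarters ≈ 5.58%.

With a fixed labor force, u_{t+1} = u_t + s·(1−u_t) − f·u_t = u_t·(1−s−f) + s.
Here 1−s−f = 0.477 and s = 0.032.
u_1 = 0.012000 × 0.477 + 0.032 = 0.037724.
u_2 = 0.037724 × 0.477 + 0.032 = 0.049994.
u_3 = 0.049994 × 0.477 + 0.032 = 0.055847.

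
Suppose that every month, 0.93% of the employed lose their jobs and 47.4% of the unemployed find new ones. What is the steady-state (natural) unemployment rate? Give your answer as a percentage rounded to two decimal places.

Steady-state unemployment rate ≈ 1.92%.

At steady state the flows balance: s·E = f·U, so U/(E+U) = s/(s+f).
u* = 0.93 / (0.93 + 47.4) = 0.93 / 48.33 = 1.92%.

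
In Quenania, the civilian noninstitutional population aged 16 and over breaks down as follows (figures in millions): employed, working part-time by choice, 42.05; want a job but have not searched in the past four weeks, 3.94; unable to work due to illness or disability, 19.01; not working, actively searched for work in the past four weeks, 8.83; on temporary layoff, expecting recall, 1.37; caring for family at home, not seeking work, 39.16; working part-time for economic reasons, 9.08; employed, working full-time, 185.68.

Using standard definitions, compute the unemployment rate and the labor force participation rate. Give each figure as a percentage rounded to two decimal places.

Employed = 42.05 + 9.08 + 185.68 = 236.81 million (anyone who worked, including part-time for economic reasons, counts as employed).
Unemployed = 8.83 + 1.37 = 10.20 million (jobless and actively searching, or on temporary layoff).
Labor force = 236.81 + 10.20 = 247.01 million.
Not in labor force = 3.94 + 19.01 + 39.16 = 62.11 million (those not working and not actively searching are outside the labor force — including those who want a job but have given up searching).
Civilian working-age population = 247.01 + 62.11 = 309.12 million.
Unemployment rate = 10.20 / 247.01 = 4.13%.
Labor force participation rate = 247.01 / 309.12 = 79.91%.

Unemployment rate ≈ 4.13%; labor force participation rate ≈ 79.91%.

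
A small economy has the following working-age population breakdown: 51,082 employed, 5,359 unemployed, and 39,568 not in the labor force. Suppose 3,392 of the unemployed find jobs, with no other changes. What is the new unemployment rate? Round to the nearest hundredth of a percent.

New unemployment rate ≈ 3.49%.

Initially, labor force = 51,082 + 5,359 = 56,441, so u = 5,359/56,441 = 9.49%.
After the change, unemployed falls and employed rises by 3,392; labor force unchanged → E = 54,474, U = 1,967, labor force = 56,441.
New unemployment rate = 1,967 / 56,441 = 3.49%.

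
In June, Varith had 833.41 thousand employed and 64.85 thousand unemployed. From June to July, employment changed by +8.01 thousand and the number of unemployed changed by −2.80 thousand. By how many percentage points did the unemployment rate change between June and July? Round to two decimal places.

June: labor force = 833.41 + 64.85 = 898.26; u = 64.85/898.26 = 7.22%.
July: labor force = 841.42 + 62.05 = 903.47; u = 62.05/903.47 = 6.87%.
Change = 6.87% − 7.22% = −0.35 pp.

The unemployment rate changed by −0.35 percentage points.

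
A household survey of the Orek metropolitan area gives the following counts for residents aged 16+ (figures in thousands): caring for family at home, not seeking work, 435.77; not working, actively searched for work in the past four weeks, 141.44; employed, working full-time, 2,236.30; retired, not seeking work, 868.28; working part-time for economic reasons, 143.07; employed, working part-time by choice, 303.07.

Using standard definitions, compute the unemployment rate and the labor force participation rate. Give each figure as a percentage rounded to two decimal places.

Employed = 2,236.30 + 143.07 + 303.07 = 2,682.44 thousand (anyone who worked, including part-time for economic reasons, counts as employed).
Unemployed = 141.44 thousand.
Labor force = 2,682.44 + 141.44 = 2,823.88 thousand.
Not in labor force = 435.77 + 868.28 = 1,304.05 thousand (those not working and not actively searching are outside the labor force).
Civilian working-age population = 2,823.88 + 1,304.05 = 4,127.93 thousand.
Unemployment rate = 141.44 / 2,823.88 = 5.01%.
Labor force participation rate = 2,823.88 / 4,127.93 = 68.41%.

Unemployment rate ≈ 5.01%; labor force participation rate ≈ 68.41%.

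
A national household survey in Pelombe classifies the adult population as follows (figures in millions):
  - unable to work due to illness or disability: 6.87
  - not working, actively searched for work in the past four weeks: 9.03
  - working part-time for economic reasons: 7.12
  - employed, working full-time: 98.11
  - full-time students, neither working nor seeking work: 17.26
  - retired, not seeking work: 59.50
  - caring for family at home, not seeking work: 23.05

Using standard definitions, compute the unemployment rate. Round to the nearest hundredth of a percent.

Unemployment rate ≈ 7.90%.

Employed = 7.12 + 98.11 = 105.23 million (anyone who worked, including part-time for economic reasons, counts as employed).
Unemployed = 9.03 million.
Labor force = 105.23 + 9.03 = 114.26 million.
Unemployment rate = 9.03 / 114.26 = 7.90%.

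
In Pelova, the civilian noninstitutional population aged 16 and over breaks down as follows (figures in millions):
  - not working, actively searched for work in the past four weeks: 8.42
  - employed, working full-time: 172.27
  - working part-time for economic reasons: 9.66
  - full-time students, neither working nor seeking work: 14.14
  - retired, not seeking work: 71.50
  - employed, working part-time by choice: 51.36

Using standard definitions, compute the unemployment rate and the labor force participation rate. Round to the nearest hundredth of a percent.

Employed = 172.27 + 9.66 + 51.36 = 233.29 million (anyone who worked, including part-time for economic reasons, counts as employed).
Unemployed = 8.42 million.
Labor force = 233.29 + 8.42 = 241.71 million.
Not in labor force = 14.14 + 71.50 = 85.64 million (those not working and not actively searching are outside the labor force).
Civilian working-age population = 241.71 + 85.64 = 327.35 million.
Unemployment rate = 8.42 / 241.71 = 3.48%.
Labor force participation rate = 241.71 / 327.35 = 73.84%.

Unemployment rate ≈ 3.48%; labor force participation rate ≈ 73.84%.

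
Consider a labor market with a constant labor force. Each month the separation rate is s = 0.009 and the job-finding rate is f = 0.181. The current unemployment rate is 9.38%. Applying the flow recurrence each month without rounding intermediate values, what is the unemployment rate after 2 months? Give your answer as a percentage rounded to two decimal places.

With a fixed labor force, u_{t+1} = u_t + s·(1−u_t) − f·u_t = u_t·(1−s−f) + s.
Here 1−s−f = 0.810 and s = 0.009.
u_1 = 0.093800 × 0.810 + 0.009 = 0.084978.
u_2 = 0.084978 × 0.810 + 0.009 = 0.077832.

Unemployment rate after two months ≈ 7.78%.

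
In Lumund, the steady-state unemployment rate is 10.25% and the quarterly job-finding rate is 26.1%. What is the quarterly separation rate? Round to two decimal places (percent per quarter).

Separation rate ≈ 2.98% per quarter.

From u* = s/(s+f): s = u·f/(1−u).
s = 0.1025 × 26.1 / (1 − 0.1025) = 2.6753 / 0.8975 ≈ 2.98% per quarter.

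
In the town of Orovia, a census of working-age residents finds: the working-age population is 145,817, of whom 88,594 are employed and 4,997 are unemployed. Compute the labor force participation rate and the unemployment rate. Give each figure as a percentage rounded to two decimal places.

Labor force = employed + unemployed = 88,594 + 4,997 = 93,591.
Unemployment rate = 4,997 / 93,591 = 5.34%.
Labor force participation rate = 93,591 / 145,817 = 64.18%.

Labor force participation rate ≈ 64.18%; unemployment rate ≈ 5.34%.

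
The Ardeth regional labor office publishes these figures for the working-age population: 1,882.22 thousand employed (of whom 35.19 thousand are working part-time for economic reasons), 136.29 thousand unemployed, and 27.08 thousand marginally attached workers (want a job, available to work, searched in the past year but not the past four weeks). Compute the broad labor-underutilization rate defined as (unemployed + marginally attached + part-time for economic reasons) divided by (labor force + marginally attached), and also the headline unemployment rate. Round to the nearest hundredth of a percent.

Labor force = 1,882.22 + 136.29 = 2,018.51 thousand.
Numerator = 136.29 + 27.08 + 35.19 = 198.56 thousand.
Denominator = 2,018.51 + 27.08 = 2,045.59 thousand.
Broad rate = 198.56 / 2,045.59 = 9.71%.
Headline unemployment rate = 136.29 / 2,018.51 = 6.75%.

Broad underutilization rate ≈ 9.71%; headline unemployment rate ≈ 6.75%.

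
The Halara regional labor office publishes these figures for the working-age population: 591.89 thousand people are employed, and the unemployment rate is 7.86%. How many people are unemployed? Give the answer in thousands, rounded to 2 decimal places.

About 50.49 thousand are unemployed.

Let U be the number unemployed. The labor force is E + U, and U/(E+U) = 0.0786.
So U = 0.0786 × 591.89 / (1 − 0.0786) = 46.5226 / 0.9214 ≈ 50.49 thousand.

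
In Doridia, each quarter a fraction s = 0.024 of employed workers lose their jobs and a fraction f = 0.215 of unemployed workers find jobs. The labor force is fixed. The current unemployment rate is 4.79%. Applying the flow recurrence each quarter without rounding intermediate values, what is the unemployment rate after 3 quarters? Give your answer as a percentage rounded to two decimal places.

With a fixed labor force, u_{t+1} = u_t + s·(1−u_t) − f·u_t = u_t·(1−s−f) + s.
Here 1−s−f = 0.761 and s = 0.024.
u_1 = 0.047900 × 0.761 + 0.024 = 0.060452.
u_2 = 0.060452 × 0.761 + 0.024 = 0.070004.
u_3 = 0.070004 × 0.761 + 0.024 = 0.077273.

Unemployment rate after three quarters ≈ 7.73%.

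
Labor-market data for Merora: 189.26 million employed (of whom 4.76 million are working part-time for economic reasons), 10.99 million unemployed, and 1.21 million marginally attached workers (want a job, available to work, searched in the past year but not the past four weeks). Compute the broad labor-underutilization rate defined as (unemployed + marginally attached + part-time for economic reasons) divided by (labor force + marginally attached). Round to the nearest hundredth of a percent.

Broad underutilization rate ≈ 8.42%.

Labor force = 189.26 + 10.99 = 200.25 million.
Numerator = 10.99 + 1.21 + 4.76 = 16.96 million.
Denominator = 200.25 + 1.21 = 201.46 million.
Broad rate = 16.96 / 201.46 = 8.42%.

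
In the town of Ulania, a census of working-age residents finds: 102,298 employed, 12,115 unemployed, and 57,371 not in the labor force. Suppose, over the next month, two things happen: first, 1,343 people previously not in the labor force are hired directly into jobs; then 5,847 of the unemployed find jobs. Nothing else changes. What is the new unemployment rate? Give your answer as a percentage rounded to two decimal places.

New unemployment rate ≈ 5.41%.

Initially, labor force = 102,298 + 12,115 = 114,413, so u = 12,115/114,413 = 10.59%.
After the first change, employed and labor force both rise by 1,343; unemployed unchanged → E = 103,641, U = 12,115, labor force = 115,756.
After the second change, unemployed falls and employed rises by 5,847; labor force unchanged → E = 109,488, U = 6,268, labor force = 115,756.
New unemployment rate = 6,268 / 115,756 = 5.41%.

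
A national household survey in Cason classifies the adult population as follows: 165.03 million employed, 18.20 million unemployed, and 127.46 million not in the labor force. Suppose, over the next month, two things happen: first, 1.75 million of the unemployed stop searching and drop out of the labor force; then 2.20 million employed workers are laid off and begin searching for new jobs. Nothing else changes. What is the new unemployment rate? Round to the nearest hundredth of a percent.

Initially, labor force = 165.03 + 18.20 = 183.23 million, so u = 18.20/183.23 = 9.93%.
After the first change, unemployed and labor force both fall by 1.75 → E = 165.03, U = 16.45, labor force = 181.48 million.
After the second change, employed falls and unemployed rises by 2.20; labor force unchanged → E = 162.83, U = 18.65, labor force = 181.48 million.
New unemployment rate = 18.65 / 181.48 = 10.28%.

New unemployment rate ≈ 10.28%.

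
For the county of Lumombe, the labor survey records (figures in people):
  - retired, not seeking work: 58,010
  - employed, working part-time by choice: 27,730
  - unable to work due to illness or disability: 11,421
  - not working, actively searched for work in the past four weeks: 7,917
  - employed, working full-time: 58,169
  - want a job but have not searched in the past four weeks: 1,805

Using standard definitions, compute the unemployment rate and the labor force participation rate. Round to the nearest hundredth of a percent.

Unemployment rate ≈ 8.44%; labor force participation rate ≈ 56.84%.

Employed = 27,730 + 58,169 = 85,899.
Unemployed = 7,917.
Labor force = 85,899 + 7,917 = 93,816.
Not in labor force = 58,010 + 11,421 + 1,805 = 71,236 (those not working and not actively searching are outside the labor force — including those who want a job but have given up searching).
Civilian working-age population = 93,816 + 71,236 = 165,052.
Unemployment rate = 7,917 / 93,816 = 8.44%.
Labor force participation rate = 93,816 / 165,052 = 56.84%.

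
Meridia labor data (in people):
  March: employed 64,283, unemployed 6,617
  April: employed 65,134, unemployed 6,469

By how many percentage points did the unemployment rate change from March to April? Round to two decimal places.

March: labor force = 64,283 + 6,617 = 70,900; u = 6,617/70,900 = 9.33%.
April: labor force = 65,134 + 6,469 = 71,603; u = 6,469/71,603 = 9.03%.
Change = 9.03% − 9.33% = −0.30 pp.

The unemployment rate changed by −0.30 percentage points.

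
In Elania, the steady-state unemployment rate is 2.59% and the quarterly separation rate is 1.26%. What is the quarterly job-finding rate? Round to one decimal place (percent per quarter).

From u* = s/(s+f): f = s·(1−u)/u.
f = 1.26 × (1 − 0.0259) / 0.0259 = 1.2274 / 0.0259 ≈ 47.4% per quarter.

Job-finding rate ≈ 47.4% per quarter.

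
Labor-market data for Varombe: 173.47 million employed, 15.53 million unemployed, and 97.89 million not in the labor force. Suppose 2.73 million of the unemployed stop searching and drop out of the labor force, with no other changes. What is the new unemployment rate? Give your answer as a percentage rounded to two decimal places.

Initially, labor force = 173.47 + 15.53 = 189.00 million, so u = 15.53/189.00 = 8.22%.
After the change, unemployed and labor force both fall by 2.73 → E = 173.47, U = 12.80, labor force = 186.27 million.
New unemployment rate = 12.80 / 186.27 = 6.87%.

New unemployment rate ≈ 6.87%.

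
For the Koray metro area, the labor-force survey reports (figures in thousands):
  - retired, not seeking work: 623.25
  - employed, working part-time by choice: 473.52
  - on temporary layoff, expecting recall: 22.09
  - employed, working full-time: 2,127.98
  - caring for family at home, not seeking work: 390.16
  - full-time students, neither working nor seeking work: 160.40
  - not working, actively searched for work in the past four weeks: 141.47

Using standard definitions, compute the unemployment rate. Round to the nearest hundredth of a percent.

Unemployment rate ≈ 5.92%.

Employed = 473.52 + 2,127.98 = 2,601.50 thousand.
Unemployed = 22.09 + 141.47 = 163.56 thousand (jobless and actively searching, or on temporary layoff).
Labor force = 2,601.50 + 163.56 = 2,765.06 thousand.
Unemployment rate = 163.56 / 2,765.06 = 5.92%.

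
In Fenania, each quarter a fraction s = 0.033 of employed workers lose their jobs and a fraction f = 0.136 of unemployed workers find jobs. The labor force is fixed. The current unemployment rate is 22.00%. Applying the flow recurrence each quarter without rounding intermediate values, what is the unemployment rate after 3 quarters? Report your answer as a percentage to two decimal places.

Unemployment rate after three quarters ≈ 20.95%.

With a fixed labor force, u_{t+1} = u_t + s·(1−u_t) − f·u_t = u_t·(1−s−f) + s.
Here 1−s−f = 0.831 and s = 0.033.
u_1 = 0.220000 × 0.831 + 0.033 = 0.215820.
u_2 = 0.215820 × 0.831 + 0.033 = 0.212346.
u_3 = 0.212346 × 0.831 + 0.033 = 0.209460.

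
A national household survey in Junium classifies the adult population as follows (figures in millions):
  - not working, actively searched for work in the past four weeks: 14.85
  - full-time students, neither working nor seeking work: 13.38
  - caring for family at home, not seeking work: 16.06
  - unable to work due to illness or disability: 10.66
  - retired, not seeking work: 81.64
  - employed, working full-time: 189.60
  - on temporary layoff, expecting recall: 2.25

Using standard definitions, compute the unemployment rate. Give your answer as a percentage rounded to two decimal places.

Unemployment rate ≈ 8.27%.

Employed = 189.60 million.
Unemployed = 14.85 + 2.25 = 17.10 million (jobless and actively searching, or on temporary layoff).
Labor force = 189.60 + 17.10 = 206.70 million.
Unemployment rate = 17.10 / 206.70 = 8.27%.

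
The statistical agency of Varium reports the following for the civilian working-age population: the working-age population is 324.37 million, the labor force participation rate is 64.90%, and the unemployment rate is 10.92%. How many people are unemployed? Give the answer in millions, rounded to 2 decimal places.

About 22.99 million are unemployed.

Labor force = 0.6490 × 324.37 = 210.52 million.
Unemployed = 0.1092 × 210.52 ≈ 22.99 million.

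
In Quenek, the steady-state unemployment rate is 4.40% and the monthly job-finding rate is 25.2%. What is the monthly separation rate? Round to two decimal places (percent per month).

Separation rate ≈ 1.16% per month.

From u* = s/(s+f): s = u·f/(1−u).
s = 0.0440 × 25.2 / (1 − 0.0440) = 1.1088 / 0.9560 ≈ 1.16% per month.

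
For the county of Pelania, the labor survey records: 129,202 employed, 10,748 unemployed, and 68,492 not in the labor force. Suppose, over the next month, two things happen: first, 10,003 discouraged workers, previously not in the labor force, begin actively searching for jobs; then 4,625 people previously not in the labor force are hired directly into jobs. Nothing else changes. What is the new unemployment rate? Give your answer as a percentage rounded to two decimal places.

New unemployment rate ≈ 13.42%.

Initially, labor force = 129,202 + 10,748 = 139,950, so u = 10,748/139,950 = 7.68%.
After the first change, unemployed and labor force both rise by 10,003 → E = 129,202, U = 20,751, labor force = 149,953.
After the second change, employed and labor force both rise by 4,625; unemployed unchanged → E = 133,827, U = 20,751, labor force = 154,578.
New unemployment rate = 20,751 / 154,578 = 13.42%.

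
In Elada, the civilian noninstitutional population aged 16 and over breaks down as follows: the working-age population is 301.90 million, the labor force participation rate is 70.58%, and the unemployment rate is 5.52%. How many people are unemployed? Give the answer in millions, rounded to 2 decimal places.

About 11.76 million are unemployed.

Labor force = 0.7058 × 301.90 = 213.08 million.
Unemployed = 0.0552 × 213.08 ≈ 11.76 million.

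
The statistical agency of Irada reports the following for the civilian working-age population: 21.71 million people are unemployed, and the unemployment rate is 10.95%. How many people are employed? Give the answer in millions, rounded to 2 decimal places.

About 176.55 million are employed.

Labor force = U / u = 21.71 / 0.1095 ≈ 198.26 million.
Employed = labor force − unemployed = 198.26 − 21.71 = 176.55 million.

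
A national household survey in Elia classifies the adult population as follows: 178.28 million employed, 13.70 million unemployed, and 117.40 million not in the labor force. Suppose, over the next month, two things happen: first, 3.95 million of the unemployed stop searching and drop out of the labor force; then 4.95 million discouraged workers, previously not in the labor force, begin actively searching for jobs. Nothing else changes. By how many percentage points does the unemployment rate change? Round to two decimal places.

The unemployment rate changes by +0.48 percentage points.

Initially, labor force = 178.28 + 13.70 = 191.98 million, so u = 13.70/191.98 = 7.14%.
After the first change, unemployed and labor force both fall by 3.95 → E = 178.28, U = 9.75, labor force = 188.03 million.
After the second change, unemployed and labor force both rise by 4.95 → E = 178.28, U = 14.70, labor force = 192.98 million.
New unemployment rate = 14.70 / 192.98 = 7.62%.
Change = 7.62% − 7.14% = +0.48 percentage points.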